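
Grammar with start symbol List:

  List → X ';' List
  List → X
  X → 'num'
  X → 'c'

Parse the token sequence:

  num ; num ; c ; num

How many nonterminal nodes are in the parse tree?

8

[List [X num] ; [List [X num] ; [List [X c] ; [List [X num]]]]]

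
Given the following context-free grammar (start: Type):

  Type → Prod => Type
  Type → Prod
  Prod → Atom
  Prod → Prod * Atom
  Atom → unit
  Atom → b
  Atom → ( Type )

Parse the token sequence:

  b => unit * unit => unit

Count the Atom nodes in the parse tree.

4

[Type [Prod [Atom b]] => [Type [Prod [Prod [Atom unit]] * [Atom unit]] => [Type [Prod [Atom unit]]]]]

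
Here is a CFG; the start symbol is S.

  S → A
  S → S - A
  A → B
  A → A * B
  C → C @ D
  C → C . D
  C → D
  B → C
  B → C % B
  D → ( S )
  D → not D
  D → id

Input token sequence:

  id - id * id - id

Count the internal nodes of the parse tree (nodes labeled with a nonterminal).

19

[S [S [S [A [B [C [D id]]]]] - [A [A [B [C [D id]]]] * [B [C [D id]]]]] - [A [B [C [D id]]]]]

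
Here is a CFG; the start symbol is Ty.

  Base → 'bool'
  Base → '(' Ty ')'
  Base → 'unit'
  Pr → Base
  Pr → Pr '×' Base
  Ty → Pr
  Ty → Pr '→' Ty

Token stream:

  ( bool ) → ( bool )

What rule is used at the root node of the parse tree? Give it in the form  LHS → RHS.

[Ty [Pr [Base ( [Ty [Pr [Base bool]]] )]] → [Ty [Pr [Base ( [Ty [Pr [Base bool]]] )]]]]

Ty → Pr '→' Ty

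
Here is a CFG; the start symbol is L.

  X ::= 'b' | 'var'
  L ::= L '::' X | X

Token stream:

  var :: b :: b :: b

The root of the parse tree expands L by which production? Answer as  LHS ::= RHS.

L ::= L '::' X

[L [L [L [L [X var]] :: [X b]] :: [X b]] :: [X b]]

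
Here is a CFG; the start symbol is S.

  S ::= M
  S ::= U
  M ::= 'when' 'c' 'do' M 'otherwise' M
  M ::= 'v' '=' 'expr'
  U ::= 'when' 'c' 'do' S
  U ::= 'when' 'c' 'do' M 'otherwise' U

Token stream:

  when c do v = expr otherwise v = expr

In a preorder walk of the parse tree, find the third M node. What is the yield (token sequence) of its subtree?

[S [M when c do [M v = expr] otherwise [M v = expr]]]

v = expr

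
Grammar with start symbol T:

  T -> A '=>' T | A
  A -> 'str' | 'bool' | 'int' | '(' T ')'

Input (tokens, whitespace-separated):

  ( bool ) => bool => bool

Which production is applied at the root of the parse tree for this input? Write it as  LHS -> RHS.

T -> A '=>' T

[T [A ( [T [A bool]] )] => [T [A bool] => [T [A bool]]]]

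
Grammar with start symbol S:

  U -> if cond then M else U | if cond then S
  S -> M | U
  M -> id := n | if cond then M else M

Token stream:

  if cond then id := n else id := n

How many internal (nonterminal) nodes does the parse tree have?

4

[S [M if cond then [M id := n] else [M id := n]]]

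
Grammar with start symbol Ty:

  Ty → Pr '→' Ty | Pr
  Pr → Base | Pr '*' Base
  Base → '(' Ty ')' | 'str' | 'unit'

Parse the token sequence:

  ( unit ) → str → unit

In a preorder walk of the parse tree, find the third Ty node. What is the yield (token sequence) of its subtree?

[Ty [Pr [Base ( [Ty [Pr [Base unit]]] )]] → [Ty [Pr [Base str]] → [Ty [Pr [Base unit]]]]]

str → unit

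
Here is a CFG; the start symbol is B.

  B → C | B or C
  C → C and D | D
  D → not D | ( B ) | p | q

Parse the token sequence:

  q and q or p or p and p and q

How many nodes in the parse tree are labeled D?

[B [B [B [C [C [D q]] and [D q]]] or [C [D p]]] or [C [C [C [D p]] and [D p]] and [D q]]]

6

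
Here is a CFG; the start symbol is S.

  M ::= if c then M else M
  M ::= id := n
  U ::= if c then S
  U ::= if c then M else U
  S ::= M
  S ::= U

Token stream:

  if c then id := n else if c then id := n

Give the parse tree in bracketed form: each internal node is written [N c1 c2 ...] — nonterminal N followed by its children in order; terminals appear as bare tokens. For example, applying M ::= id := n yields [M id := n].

[S [U if c then [M id := n] else [U if c then [S [M id := n]]]]]

S
U
if c then M else U
if c then id := n else U
if c then id := n else if c then S
if c then id := n else if c then M
if c then id := n else if c then id := n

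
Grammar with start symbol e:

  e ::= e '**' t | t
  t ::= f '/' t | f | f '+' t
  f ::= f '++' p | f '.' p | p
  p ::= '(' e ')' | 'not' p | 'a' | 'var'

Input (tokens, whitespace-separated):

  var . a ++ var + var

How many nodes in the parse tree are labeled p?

[e [t [f [f [f [p var]] . [p a]] ++ [p var]] + [t [f [p var]]]]]

4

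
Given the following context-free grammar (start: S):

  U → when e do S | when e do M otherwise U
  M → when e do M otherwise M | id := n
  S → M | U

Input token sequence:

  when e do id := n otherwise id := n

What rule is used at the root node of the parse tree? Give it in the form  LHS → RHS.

[S [M when e do [M id := n] otherwise [M id := n]]]

S → M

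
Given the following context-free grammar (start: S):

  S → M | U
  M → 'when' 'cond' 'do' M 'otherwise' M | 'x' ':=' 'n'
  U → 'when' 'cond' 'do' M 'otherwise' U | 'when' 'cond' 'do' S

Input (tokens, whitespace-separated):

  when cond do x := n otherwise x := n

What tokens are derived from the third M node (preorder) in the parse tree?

[S [M when cond do [M x := n] otherwise [M x := n]]]

x := n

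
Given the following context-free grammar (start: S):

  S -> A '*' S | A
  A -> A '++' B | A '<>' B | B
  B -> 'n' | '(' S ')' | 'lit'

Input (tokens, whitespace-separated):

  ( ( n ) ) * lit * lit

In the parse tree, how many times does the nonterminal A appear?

[S [A [B ( [S [A [B ( [S [A [B n]]] )]]] )]] * [S [A [B lit]] * [S [A [B lit]]]]]

5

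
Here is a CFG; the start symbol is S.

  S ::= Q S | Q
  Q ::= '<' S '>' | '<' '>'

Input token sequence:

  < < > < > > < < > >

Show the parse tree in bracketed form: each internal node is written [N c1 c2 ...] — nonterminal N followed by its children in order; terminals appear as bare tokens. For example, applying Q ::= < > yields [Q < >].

[S [Q < [S [Q < >] [S [Q < >]]] >] [S [Q < [S [Q < >]] >]]]

S
Q S
< S > S
< Q S > S
< < > S > S
< < > Q > S
< < > < > > S
< < > < > > Q
< < > < > > < S >
< < > < > > < Q >
< < > < > > < < > >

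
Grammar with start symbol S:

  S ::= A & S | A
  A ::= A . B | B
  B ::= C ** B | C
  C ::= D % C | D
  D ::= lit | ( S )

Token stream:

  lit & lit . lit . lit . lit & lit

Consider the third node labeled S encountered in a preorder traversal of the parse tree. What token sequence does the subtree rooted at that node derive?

lit

[S [A [B [C [D lit]]]] & [S [A [A [A [A [B [C [D lit]]]] . [B [C [D lit]]]] . [B [C [D lit]]]] . [B [C [D lit]]]] & [S [A [B [C [D lit]]]]]]]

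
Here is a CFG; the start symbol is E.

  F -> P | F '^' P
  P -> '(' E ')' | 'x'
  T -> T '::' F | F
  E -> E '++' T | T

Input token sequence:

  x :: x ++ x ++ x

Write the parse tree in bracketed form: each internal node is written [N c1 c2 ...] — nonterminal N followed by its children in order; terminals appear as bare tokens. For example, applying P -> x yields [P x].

E
E ++ T
E ++ T ++ T
T ++ T ++ T
T :: F ++ T ++ T
F :: F ++ T ++ T
P :: F ++ T ++ T
x :: F ++ T ++ T
x :: P ++ T ++ T
x :: x ++ T ++ T
x :: x ++ F ++ T
x :: x ++ P ++ T
x :: x ++ x ++ T
x :: x ++ x ++ F
x :: x ++ x ++ P
x :: x ++ x ++ x

[E [E [E [T [T [F [P x]]] :: [F [P x]]]] ++ [T [F [P x]]]] ++ [T [F [P x]]]]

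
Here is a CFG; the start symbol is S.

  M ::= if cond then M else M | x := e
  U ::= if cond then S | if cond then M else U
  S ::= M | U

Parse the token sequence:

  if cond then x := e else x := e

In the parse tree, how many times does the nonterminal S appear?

1

[S [M if cond then [M x := e] else [M x := e]]]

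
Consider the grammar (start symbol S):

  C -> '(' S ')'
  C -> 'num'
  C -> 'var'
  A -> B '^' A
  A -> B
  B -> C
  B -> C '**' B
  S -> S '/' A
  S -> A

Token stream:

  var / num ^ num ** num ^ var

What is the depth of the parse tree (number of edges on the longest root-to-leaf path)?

6

[S [S [A [B [C var]]]] / [A [B [C num]] ^ [A [B [C num] ** [B [C num]]] ^ [A [B [C var]]]]]]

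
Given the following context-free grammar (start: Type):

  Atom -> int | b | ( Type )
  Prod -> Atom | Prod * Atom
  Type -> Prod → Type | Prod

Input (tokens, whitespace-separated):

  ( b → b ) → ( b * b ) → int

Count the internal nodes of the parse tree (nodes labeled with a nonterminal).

[Type [Prod [Atom ( [Type [Prod [Atom b]] → [Type [Prod [Atom b]]]] )]] → [Type [Prod [Atom ( [Type [Prod [Prod [Atom b]] * [Atom b]]] )]] → [Type [Prod [Atom int]]]]]

20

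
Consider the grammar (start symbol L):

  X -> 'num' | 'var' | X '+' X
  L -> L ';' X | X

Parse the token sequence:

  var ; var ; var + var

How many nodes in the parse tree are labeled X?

[L [L [L [X var]] ; [X var]] ; [X [X var] + [X var]]]

5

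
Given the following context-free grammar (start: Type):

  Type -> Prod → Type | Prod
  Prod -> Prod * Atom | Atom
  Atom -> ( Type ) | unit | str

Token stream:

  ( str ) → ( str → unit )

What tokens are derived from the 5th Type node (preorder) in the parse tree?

unit

[Type [Prod [Atom ( [Type [Prod [Atom str]]] )]] → [Type [Prod [Atom ( [Type [Prod [Atom str]] → [Type [Prod [Atom unit]]]] )]]]]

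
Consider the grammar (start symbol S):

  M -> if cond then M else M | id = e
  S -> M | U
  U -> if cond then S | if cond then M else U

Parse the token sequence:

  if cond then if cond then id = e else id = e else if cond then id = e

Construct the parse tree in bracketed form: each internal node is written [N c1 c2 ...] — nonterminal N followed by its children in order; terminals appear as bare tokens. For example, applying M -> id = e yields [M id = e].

[S [U if cond then [M if cond then [M id = e] else [M id = e]] else [U if cond then [S [M id = e]]]]]

S
U
if cond then M else U
if cond then if cond then M else M else U
if cond then if cond then id = e else M else U
if cond then if cond then id = e else id = e else U
if cond then if cond then id = e else id = e else if cond then S
if cond then if cond then id = e else id = e else if cond then M
if cond then if cond then id = e else id = e else if cond then id = e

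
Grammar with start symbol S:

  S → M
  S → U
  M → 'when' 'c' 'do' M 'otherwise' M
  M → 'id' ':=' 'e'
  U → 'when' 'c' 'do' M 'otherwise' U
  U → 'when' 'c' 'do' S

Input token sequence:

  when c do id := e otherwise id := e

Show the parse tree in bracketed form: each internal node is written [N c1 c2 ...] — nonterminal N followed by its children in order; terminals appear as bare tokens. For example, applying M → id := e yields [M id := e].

[S [M when c do [M id := e] otherwise [M id := e]]]

S
M
when c do M otherwise M
when c do id := e otherwise M
when c do id := e otherwise id := e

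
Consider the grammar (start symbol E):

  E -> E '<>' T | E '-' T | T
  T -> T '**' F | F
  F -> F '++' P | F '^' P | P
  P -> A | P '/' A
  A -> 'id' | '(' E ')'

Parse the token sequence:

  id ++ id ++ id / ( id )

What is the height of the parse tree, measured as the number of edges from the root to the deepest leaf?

[E [T [F [F [F [P [A id]]] ++ [P [A id]]] ++ [P [P [A id]] / [A ( [E [T [F [P [A id]]]]] )]]]]]

10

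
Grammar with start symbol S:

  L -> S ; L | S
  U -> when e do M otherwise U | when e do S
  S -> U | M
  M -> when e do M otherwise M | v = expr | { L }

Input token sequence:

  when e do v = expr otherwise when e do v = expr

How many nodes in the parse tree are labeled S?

2

[S [U when e do [M v = expr] otherwise [U when e do [S [M v = expr]]]]]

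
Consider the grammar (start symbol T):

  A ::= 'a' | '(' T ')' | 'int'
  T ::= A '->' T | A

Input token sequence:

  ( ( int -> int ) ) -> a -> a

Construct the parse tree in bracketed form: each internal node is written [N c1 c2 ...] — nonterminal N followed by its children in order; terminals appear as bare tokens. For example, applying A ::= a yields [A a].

[T [A ( [T [A ( [T [A int] -> [T [A int]]] )]] )] -> [T [A a] -> [T [A a]]]]

T
A -> T
( T ) -> T
( A ) -> T
( ( T ) ) -> T
( ( A -> T ) ) -> T
( ( int -> T ) ) -> T
( ( int -> A ) ) -> T
( ( int -> int ) ) -> T
( ( int -> int ) ) -> A -> T
( ( int -> int ) ) -> a -> T
( ( int -> int ) ) -> a -> A
( ( int -> int ) ) -> a -> a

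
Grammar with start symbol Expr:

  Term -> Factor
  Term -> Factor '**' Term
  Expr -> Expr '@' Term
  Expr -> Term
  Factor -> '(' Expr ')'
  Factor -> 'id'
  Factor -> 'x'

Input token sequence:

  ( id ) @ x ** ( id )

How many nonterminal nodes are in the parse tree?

[Expr [Expr [Term [Factor ( [Expr [Term [Factor id]]] )]]] @ [Term [Factor x] ** [Term [Factor ( [Expr [Term [Factor id]]] )]]]]

14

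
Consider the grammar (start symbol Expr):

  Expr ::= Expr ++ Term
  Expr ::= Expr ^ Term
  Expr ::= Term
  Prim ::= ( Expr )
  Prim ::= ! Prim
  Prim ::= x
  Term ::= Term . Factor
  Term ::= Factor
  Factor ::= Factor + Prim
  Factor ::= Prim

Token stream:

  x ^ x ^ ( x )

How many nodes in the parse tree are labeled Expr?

4

[Expr [Expr [Expr [Term [Factor [Prim x]]]] ^ [Term [Factor [Prim x]]]] ^ [Term [Factor [Prim ( [Expr [Term [Factor [Prim x]]]] )]]]]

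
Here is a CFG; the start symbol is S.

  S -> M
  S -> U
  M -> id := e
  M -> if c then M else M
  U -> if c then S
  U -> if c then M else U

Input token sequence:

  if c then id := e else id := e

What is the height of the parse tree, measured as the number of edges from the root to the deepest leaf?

3

[S [M if c then [M id := e] else [M id := e]]]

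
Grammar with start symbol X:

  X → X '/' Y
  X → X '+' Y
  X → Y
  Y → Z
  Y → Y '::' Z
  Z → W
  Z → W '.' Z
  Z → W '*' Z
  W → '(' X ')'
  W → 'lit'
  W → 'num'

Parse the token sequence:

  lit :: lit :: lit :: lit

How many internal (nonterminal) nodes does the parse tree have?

13

[X [Y [Y [Y [Y [Z [W lit]]] :: [Z [W lit]]] :: [Z [W lit]]] :: [Z [W lit]]]]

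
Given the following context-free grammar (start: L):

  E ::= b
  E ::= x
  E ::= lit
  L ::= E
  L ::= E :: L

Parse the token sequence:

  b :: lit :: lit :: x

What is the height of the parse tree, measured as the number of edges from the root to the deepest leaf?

[L [E b] :: [L [E lit] :: [L [E lit] :: [L [E x]]]]]

5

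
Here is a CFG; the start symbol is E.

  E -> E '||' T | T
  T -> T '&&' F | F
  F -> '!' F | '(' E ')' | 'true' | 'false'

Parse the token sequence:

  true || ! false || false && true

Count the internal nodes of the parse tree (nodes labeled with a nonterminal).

12

[E [E [E [T [F true]]] || [T [F ! [F false]]]] || [T [T [F false]] && [F true]]]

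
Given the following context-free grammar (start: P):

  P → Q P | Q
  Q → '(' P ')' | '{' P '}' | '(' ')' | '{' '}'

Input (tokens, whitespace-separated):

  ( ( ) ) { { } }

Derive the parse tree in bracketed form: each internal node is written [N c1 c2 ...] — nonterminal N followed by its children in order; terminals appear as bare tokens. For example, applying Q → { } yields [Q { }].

P
Q P
( P ) P
( Q ) P
( ( ) ) P
( ( ) ) Q
( ( ) ) { P }
( ( ) ) { Q }
( ( ) ) { { } }

[P [Q ( [P [Q ( )]] )] [P [Q { [P [Q { }]] }]]]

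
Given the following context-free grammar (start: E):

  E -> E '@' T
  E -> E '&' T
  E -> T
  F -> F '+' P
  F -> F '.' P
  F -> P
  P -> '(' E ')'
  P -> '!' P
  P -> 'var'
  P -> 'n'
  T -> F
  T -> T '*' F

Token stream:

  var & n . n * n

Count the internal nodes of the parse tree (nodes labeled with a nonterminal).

13

[E [E [T [F [P var]]]] & [T [T [F [F [P n]] . [P n]]] * [F [P n]]]]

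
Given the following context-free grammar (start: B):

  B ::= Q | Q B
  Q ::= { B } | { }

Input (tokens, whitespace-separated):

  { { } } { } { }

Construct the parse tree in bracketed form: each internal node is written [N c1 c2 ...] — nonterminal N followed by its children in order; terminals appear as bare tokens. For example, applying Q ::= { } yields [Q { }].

B
Q B
{ B } B
{ Q } B
{ { } } B
{ { } } Q B
{ { } } { } B
{ { } } { } Q
{ { } } { } { }

[B [Q { [B [Q { }]] }] [B [Q { }] [B [Q { }]]]]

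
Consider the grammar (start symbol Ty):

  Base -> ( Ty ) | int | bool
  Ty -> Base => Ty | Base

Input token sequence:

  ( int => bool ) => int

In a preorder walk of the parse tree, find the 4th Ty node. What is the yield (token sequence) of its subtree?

[Ty [Base ( [Ty [Base int] => [Ty [Base bool]]] )] => [Ty [Base int]]]

int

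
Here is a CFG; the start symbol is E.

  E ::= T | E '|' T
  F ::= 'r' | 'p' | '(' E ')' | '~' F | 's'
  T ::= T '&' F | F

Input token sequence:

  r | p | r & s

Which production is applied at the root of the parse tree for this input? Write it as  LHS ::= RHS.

[E [E [E [T [F r]]] | [T [F p]]] | [T [T [F r]] & [F s]]]

E ::= E '|' T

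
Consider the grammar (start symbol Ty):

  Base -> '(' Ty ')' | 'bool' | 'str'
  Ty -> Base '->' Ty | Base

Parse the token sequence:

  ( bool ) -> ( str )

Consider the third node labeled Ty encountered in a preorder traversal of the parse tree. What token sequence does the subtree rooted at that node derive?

( str )

[Ty [Base ( [Ty [Base bool]] )] -> [Ty [Base ( [Ty [Base str]] )]]]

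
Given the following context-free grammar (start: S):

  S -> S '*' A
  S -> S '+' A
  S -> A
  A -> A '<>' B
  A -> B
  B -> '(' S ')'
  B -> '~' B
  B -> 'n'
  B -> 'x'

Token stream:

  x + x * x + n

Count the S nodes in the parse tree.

4

[S [S [S [S [A [B x]]] + [A [B x]]] * [A [B x]]] + [A [B n]]]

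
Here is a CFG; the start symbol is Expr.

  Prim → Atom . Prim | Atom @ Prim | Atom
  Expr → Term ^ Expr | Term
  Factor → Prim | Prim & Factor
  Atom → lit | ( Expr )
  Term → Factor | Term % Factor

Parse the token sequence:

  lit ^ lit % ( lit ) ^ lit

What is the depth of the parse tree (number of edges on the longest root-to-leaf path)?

[Expr [Term [Factor [Prim [Atom lit]]]] ^ [Expr [Term [Term [Factor [Prim [Atom lit]]]] % [Factor [Prim [Atom ( [Expr [Term [Factor [Prim [Atom lit]]]]] )]]]] ^ [Expr [Term [Factor [Prim [Atom lit]]]]]]]

11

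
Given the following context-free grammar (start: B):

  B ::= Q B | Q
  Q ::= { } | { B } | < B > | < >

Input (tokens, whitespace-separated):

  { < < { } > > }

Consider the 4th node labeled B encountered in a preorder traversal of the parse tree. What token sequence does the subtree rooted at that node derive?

{ }

[B [Q { [B [Q < [B [Q < [B [Q { }]] >]] >]] }]]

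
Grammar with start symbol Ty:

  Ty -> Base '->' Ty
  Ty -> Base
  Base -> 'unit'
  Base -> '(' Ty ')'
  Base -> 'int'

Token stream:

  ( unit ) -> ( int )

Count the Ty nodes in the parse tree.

4

[Ty [Base ( [Ty [Base unit]] )] -> [Ty [Base ( [Ty [Base int]] )]]]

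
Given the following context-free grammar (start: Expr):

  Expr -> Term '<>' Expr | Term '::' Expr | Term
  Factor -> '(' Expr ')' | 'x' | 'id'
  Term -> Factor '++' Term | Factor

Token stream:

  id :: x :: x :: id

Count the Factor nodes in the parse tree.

4

[Expr [Term [Factor id]] :: [Expr [Term [Factor x]] :: [Expr [Term [Factor x]] :: [Expr [Term [Factor id]]]]]]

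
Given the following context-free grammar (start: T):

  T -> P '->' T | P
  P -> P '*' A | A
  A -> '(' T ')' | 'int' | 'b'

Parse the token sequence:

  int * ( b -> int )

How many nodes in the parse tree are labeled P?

[T [P [P [A int]] * [A ( [T [P [A b]] -> [T [P [A int]]]] )]]]

4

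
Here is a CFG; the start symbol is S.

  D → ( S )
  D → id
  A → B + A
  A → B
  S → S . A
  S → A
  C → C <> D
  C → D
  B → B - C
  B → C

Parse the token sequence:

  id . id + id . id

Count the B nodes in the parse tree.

[S [S [S [A [B [C [D id]]]]] . [A [B [C [D id]]] + [A [B [C [D id]]]]]] . [A [B [C [D id]]]]]

4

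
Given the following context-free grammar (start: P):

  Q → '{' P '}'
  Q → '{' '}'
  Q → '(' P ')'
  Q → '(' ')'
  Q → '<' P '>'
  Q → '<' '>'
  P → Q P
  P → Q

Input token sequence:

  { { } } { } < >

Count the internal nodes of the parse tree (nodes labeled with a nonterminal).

[P [Q { [P [Q { }]] }] [P [Q { }] [P [Q < >]]]]

8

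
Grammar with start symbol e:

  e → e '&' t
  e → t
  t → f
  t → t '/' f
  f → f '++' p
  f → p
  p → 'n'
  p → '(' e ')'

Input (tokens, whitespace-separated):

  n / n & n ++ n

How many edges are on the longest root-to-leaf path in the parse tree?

6

[e [e [t [t [f [p n]]] / [f [p n]]]] & [t [f [f [p n]] ++ [p n]]]]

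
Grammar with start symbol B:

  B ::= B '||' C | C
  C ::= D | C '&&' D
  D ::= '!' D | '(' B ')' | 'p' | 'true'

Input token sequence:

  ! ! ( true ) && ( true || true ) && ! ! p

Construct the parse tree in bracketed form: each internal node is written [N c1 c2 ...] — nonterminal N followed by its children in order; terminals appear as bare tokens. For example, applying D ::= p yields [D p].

B
C
C && D
C && D && D
D && D && D
! D && D && D
! ! D && D && D
! ! ( B ) && D && D
! ! ( C ) && D && D
! ! ( D ) && D && D
! ! ( true ) && D && D
! ! ( true ) && ( B ) && D
! ! ( true ) && ( B || C ) && D
! ! ( true ) && ( C || C ) && D
! ! ( true ) && ( D || C ) && D
! ! ( true ) && ( true || C ) && D
! ! ( true ) && ( true || D ) && D
! ! ( true ) && ( true || true ) && D
! ! ( true ) && ( true || true ) && ! D
! ! ( true ) && ( true || true ) && ! ! D
! ! ( true ) && ( true || true ) && ! ! p

[B [C [C [C [D ! [D ! [D ( [B [C [D true]]] )]]]] && [D ( [B [B [C [D true]]] || [C [D true]]] )]] && [D ! [D ! [D p]]]]]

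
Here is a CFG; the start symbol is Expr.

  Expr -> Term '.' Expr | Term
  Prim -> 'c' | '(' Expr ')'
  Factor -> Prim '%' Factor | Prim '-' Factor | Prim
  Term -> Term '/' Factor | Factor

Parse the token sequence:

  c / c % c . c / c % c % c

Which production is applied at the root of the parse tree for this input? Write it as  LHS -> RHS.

[Expr [Term [Term [Factor [Prim c]]] / [Factor [Prim c] % [Factor [Prim c]]]] . [Expr [Term [Term [Factor [Prim c]]] / [Factor [Prim c] % [Factor [Prim c] % [Factor [Prim c]]]]]]]

Expr -> Term '.' Expr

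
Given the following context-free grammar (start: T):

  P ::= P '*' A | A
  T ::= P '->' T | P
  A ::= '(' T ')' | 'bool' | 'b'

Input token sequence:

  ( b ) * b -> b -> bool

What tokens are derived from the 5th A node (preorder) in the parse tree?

bool

[T [P [P [A ( [T [P [A b]]] )]] * [A b]] -> [T [P [A b]] -> [T [P [A bool]]]]]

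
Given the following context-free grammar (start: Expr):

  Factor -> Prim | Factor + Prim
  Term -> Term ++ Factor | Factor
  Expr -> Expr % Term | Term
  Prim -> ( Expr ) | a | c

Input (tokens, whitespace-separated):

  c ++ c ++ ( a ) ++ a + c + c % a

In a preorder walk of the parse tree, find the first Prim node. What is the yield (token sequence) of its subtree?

[Expr [Expr [Term [Term [Term [Term [Factor [Prim c]]] ++ [Factor [Prim c]]] ++ [Factor [Prim ( [Expr [Term [Factor [Prim a]]]] )]]] ++ [Factor [Factor [Factor [Prim a]] + [Prim c]] + [Prim c]]]] % [Term [Factor [Prim a]]]]

c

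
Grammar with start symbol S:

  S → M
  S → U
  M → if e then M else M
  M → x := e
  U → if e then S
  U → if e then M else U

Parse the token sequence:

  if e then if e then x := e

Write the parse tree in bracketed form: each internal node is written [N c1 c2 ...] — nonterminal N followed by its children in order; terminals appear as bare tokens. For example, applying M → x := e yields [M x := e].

[S [U if e then [S [U if e then [S [M x := e]]]]]]

S
U
if e then S
if e then U
if e then if e then S
if e then if e then M
if e then if e then x := e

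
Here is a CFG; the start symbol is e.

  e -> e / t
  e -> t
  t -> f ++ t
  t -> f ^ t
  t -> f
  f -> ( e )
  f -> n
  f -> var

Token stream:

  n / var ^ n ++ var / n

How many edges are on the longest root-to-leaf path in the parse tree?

6

[e [e [e [t [f n]]] / [t [f var] ^ [t [f n] ++ [t [f var]]]]] / [t [f n]]]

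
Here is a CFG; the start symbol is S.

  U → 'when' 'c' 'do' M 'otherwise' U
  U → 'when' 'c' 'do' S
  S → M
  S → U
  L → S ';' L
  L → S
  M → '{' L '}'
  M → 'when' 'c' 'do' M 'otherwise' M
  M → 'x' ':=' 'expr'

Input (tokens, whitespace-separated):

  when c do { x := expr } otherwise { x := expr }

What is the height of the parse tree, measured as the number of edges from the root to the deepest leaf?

[S [M when c do [M { [L [S [M x := expr]]] }] otherwise [M { [L [S [M x := expr]]] }]]]

6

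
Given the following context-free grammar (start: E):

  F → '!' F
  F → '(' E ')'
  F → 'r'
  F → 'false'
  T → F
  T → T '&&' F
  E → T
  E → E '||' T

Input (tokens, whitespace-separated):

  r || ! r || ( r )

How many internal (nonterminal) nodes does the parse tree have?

[E [E [E [T [F r]]] || [T [F ! [F r]]]] || [T [F ( [E [T [F r]]] )]]]

13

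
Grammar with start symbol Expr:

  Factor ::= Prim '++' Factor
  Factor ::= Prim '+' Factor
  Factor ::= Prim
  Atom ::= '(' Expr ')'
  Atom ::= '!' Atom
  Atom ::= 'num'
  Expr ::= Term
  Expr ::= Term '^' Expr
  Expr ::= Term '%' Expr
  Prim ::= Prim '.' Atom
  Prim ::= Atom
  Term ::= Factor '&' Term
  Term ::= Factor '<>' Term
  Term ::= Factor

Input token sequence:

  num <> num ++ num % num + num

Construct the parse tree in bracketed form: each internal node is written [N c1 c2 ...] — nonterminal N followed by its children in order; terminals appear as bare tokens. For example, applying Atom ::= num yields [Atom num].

[Expr [Term [Factor [Prim [Atom num]]] <> [Term [Factor [Prim [Atom num]] ++ [Factor [Prim [Atom num]]]]]] % [Expr [Term [Factor [Prim [Atom num]] + [Factor [Prim [Atom num]]]]]]]

Expr
Term % Expr
Factor <> Term % Expr
Prim <> Term % Expr
Atom <> Term % Expr
num <> Term % Expr
num <> Factor % Expr
num <> Prim ++ Factor % Expr
num <> Atom ++ Factor % Expr
num <> num ++ Factor % Expr
num <> num ++ Prim % Expr
num <> num ++ Atom % Expr
num <> num ++ num % Expr
num <> num ++ num % Term
num <> num ++ num % Factor
num <> num ++ num % Prim + Factor
num <> num ++ num % Atom + Factor
num <> num ++ num % num + Factor
num <> num ++ num % num + Prim
num <> num ++ num % num + Atom
num <> num ++ num % num + num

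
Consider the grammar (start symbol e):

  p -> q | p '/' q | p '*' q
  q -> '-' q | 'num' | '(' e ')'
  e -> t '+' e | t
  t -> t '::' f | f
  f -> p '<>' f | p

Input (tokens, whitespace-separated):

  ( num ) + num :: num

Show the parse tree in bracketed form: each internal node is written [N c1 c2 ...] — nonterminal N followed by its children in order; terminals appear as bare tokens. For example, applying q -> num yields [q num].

[e [t [f [p [q ( [e [t [f [p [q num]]]]] )]]]] + [e [t [t [f [p [q num]]]] :: [f [p [q num]]]]]]

e
t + e
f + e
p + e
q + e
( e ) + e
( t ) + e
( f ) + e
( p ) + e
( q ) + e
( num ) + e
( num ) + t
( num ) + t :: f
( num ) + f :: f
( num ) + p :: f
( num ) + q :: f
( num ) + num :: f
( num ) + num :: p
( num ) + num :: q
( num ) + num :: num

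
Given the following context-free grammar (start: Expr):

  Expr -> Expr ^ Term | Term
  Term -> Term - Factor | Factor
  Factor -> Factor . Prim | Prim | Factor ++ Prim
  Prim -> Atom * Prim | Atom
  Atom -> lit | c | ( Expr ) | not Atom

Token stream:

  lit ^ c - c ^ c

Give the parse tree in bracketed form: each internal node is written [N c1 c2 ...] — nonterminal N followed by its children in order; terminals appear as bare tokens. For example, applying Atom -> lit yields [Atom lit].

[Expr [Expr [Expr [Term [Factor [Prim [Atom lit]]]]] ^ [Term [Term [Factor [Prim [Atom c]]]] - [Factor [Prim [Atom c]]]]] ^ [Term [Factor [Prim [Atom c]]]]]

Expr
Expr ^ Term
Expr ^ Term ^ Term
Term ^ Term ^ Term
Factor ^ Term ^ Term
Prim ^ Term ^ Term
Atom ^ Term ^ Term
lit ^ Term ^ Term
lit ^ Term - Factor ^ Term
lit ^ Factor - Factor ^ Term
lit ^ Prim - Factor ^ Term
lit ^ Atom - Factor ^ Term
lit ^ c - Factor ^ Term
lit ^ c - Prim ^ Term
lit ^ c - Atom ^ Term
lit ^ c - c ^ Term
lit ^ c - c ^ Factor
lit ^ c - c ^ Prim
lit ^ c - c ^ Atom
lit ^ c - c ^ c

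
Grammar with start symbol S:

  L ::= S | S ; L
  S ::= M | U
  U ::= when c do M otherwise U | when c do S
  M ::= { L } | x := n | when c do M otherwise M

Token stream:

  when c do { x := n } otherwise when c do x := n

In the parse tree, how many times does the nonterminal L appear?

[S [U when c do [M { [L [S [M x := n]]] }] otherwise [U when c do [S [M x := n]]]]]

1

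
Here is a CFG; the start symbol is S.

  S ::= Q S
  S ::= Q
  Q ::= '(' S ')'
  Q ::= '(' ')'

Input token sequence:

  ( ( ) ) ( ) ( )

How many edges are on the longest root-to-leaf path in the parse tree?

[S [Q ( [S [Q ( )]] )] [S [Q ( )] [S [Q ( )]]]]

4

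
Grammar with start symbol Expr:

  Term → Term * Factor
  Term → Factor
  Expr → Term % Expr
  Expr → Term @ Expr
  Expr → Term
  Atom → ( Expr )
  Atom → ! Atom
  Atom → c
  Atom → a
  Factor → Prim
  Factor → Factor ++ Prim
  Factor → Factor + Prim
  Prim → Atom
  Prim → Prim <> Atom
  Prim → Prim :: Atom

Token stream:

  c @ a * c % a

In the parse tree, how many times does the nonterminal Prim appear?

[Expr [Term [Factor [Prim [Atom c]]]] @ [Expr [Term [Term [Factor [Prim [Atom a]]]] * [Factor [Prim [Atom c]]]] % [Expr [Term [Factor [Prim [Atom a]]]]]]]

4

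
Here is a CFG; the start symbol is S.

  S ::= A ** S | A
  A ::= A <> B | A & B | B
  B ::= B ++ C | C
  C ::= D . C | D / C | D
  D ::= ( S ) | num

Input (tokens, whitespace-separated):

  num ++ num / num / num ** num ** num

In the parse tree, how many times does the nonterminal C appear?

6

[S [A [B [B [C [D num]]] ++ [C [D num] / [C [D num] / [C [D num]]]]]] ** [S [A [B [C [D num]]]] ** [S [A [B [C [D num]]]]]]]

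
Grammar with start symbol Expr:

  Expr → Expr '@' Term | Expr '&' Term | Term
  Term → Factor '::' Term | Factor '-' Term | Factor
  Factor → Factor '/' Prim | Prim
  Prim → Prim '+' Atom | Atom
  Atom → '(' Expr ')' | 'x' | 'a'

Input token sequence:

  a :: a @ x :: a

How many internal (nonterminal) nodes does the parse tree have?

18

[Expr [Expr [Term [Factor [Prim [Atom a]]] :: [Term [Factor [Prim [Atom a]]]]]] @ [Term [Factor [Prim [Atom x]]] :: [Term [Factor [Prim [Atom a]]]]]]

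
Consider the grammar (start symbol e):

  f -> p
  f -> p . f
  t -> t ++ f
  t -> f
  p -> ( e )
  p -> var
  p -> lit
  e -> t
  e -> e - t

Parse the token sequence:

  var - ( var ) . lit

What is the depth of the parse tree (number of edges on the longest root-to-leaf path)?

8

[e [e [t [f [p var]]]] - [t [f [p ( [e [t [f [p var]]]] )] . [f [p lit]]]]]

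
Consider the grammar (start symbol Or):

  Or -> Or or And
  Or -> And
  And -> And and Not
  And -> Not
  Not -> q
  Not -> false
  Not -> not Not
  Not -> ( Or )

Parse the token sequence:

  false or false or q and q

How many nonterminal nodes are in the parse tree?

11

[Or [Or [Or [And [Not false]]] or [And [Not false]]] or [And [And [Not q]] and [Not q]]]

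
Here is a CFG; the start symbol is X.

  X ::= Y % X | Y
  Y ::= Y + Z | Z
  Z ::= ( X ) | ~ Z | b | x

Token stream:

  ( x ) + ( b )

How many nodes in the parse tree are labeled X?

[X [Y [Y [Z ( [X [Y [Z x]]] )]] + [Z ( [X [Y [Z b]]] )]]]

3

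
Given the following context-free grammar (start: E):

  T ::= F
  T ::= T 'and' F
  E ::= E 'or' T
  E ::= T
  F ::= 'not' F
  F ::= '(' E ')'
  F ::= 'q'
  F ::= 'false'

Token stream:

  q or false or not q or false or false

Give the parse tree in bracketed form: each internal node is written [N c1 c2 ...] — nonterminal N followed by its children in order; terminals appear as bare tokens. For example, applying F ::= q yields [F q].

[E [E [E [E [E [T [F q]]] or [T [F false]]] or [T [F not [F q]]]] or [T [F false]]] or [T [F false]]]

E
E or T
E or T or T
E or T or T or T
E or T or T or T or T
T or T or T or T or T
F or T or T or T or T
q or T or T or T or T
q or F or T or T or T
q or false or T or T or T
q or false or F or T or T
q or false or not F or T or T
q or false or not q or T or T
q or false or not q or F or T
q or false or not q or false or T
q or false or not q or false or F
q or false or not q or false or false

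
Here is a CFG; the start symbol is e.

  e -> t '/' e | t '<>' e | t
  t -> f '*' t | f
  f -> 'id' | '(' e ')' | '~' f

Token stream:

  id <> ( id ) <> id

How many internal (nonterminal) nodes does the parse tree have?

[e [t [f id]] <> [e [t [f ( [e [t [f id]]] )]] <> [e [t [f id]]]]]

12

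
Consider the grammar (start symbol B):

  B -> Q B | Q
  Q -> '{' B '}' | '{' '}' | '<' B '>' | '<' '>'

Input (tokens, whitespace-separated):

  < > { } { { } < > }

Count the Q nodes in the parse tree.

5

[B [Q < >] [B [Q { }] [B [Q { [B [Q { }] [B [Q < >]]] }]]]]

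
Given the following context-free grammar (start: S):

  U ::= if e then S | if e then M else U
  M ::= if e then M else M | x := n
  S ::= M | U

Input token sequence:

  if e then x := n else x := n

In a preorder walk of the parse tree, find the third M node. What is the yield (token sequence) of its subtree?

x := n

[S [M if e then [M x := n] else [M x := n]]]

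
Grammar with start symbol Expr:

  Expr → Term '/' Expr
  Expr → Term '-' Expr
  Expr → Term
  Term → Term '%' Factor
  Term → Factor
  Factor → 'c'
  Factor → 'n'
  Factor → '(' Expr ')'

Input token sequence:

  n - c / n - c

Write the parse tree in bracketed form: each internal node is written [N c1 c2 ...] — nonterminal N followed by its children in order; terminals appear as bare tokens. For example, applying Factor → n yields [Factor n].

Expr
Term - Expr
Factor - Expr
n - Expr
n - Term / Expr
n - Factor / Expr
n - c / Expr
n - c / Term - Expr
n - c / Factor - Expr
n - c / n - Expr
n - c / n - Term
n - c / n - Factor
n - c / n - c

[Expr [Term [Factor n]] - [Expr [Term [Factor c]] / [Expr [Term [Factor n]] - [Expr [Term [Factor c]]]]]]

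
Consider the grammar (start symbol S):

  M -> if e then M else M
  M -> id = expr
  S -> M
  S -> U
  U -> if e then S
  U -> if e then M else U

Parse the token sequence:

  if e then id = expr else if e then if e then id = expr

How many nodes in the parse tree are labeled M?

[S [U if e then [M id = expr] else [U if e then [S [U if e then [S [M id = expr]]]]]]]

2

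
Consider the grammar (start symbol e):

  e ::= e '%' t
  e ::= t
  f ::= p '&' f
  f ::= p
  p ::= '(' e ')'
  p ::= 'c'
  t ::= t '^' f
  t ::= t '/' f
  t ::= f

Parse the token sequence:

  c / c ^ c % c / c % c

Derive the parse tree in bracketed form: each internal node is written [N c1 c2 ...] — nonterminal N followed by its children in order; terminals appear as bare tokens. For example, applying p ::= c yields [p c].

[e [e [e [t [t [t [f [p c]]] / [f [p c]]] ^ [f [p c]]]] % [t [t [f [p c]]] / [f [p c]]]] % [t [f [p c]]]]

e
e % t
e % t % t
t % t % t
t ^ f % t % t
t / f ^ f % t % t
f / f ^ f % t % t
p / f ^ f % t % t
c / f ^ f % t % t
c / p ^ f % t % t
c / c ^ f % t % t
c / c ^ p % t % t
c / c ^ c % t % t
c / c ^ c % t / f % t
c / c ^ c % f / f % t
c / c ^ c % p / f % t
c / c ^ c % c / f % t
c / c ^ c % c / p % t
c / c ^ c % c / c % t
c / c ^ c % c / c % f
c / c ^ c % c / c % p
c / c ^ c % c / c % c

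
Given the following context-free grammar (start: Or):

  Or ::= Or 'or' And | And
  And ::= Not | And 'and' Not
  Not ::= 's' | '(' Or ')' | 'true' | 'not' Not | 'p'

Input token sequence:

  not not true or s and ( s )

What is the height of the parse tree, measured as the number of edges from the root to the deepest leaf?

6

[Or [Or [And [Not not [Not not [Not true]]]]] or [And [And [Not s]] and [Not ( [Or [And [Not s]]] )]]]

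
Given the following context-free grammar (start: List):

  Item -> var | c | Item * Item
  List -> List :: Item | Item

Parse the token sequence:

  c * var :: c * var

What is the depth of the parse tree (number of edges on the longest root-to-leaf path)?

4

[List [List [Item [Item c] * [Item var]]] :: [Item [Item c] * [Item var]]]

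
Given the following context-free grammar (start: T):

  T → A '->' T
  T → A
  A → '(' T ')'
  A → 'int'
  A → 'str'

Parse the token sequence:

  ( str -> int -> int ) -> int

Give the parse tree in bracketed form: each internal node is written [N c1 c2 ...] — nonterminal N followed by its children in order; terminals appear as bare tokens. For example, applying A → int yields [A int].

[T [A ( [T [A str] -> [T [A int] -> [T [A int]]]] )] -> [T [A int]]]

T
A -> T
( T ) -> T
( A -> T ) -> T
( str -> T ) -> T
( str -> A -> T ) -> T
( str -> int -> T ) -> T
( str -> int -> A ) -> T
( str -> int -> int ) -> T
( str -> int -> int ) -> A
( str -> int -> int ) -> int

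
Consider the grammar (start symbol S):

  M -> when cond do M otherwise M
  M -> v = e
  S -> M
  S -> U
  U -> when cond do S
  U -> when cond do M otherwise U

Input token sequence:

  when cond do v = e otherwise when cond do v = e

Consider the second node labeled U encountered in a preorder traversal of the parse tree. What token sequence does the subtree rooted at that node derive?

[S [U when cond do [M v = e] otherwise [U when cond do [S [M v = e]]]]]

when cond do v = e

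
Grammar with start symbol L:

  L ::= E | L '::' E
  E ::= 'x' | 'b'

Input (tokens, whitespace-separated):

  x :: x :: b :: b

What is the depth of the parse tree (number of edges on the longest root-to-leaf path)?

[L [L [L [L [E x]] :: [E x]] :: [E b]] :: [E b]]

5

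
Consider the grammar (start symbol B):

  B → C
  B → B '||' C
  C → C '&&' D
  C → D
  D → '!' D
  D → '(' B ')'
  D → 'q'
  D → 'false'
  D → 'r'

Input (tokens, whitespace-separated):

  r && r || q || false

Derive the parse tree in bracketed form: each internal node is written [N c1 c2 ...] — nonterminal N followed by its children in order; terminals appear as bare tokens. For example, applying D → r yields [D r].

B
B || C
B || C || C
C || C || C
C && D || C || C
D && D || C || C
r && D || C || C
r && r || C || C
r && r || D || C
r && r || q || C
r && r || q || D
r && r || q || false

[B [B [B [C [C [D r]] && [D r]]] || [C [D q]]] || [C [D false]]]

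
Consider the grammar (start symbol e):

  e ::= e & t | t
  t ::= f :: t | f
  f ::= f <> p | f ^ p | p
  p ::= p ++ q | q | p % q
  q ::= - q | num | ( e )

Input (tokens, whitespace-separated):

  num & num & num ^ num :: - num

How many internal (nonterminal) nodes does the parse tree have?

23

[e [e [e [t [f [p [q num]]]]] & [t [f [p [q num]]]]] & [t [f [f [p [q num]]] ^ [p [q num]]] :: [t [f [p [q - [q num]]]]]]]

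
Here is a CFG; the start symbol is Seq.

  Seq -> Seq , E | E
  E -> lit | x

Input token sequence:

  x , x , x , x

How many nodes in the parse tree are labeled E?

[Seq [Seq [Seq [Seq [E x]] , [E x]] , [E x]] , [E x]]

4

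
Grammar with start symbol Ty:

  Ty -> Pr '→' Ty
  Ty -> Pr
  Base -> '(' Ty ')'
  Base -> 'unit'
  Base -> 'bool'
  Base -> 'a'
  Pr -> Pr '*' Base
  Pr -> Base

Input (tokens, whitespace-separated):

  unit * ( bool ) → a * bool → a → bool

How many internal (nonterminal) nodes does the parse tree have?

19

[Ty [Pr [Pr [Base unit]] * [Base ( [Ty [Pr [Base bool]]] )]] → [Ty [Pr [Pr [Base a]] * [Base bool]] → [Ty [Pr [Base a]] → [Ty [Pr [Base bool]]]]]]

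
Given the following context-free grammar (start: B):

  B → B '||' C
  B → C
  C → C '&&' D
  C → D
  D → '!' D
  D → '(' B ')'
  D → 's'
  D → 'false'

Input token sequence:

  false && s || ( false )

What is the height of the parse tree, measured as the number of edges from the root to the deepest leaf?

[B [B [C [C [D false]] && [D s]]] || [C [D ( [B [C [D false]]] )]]]

6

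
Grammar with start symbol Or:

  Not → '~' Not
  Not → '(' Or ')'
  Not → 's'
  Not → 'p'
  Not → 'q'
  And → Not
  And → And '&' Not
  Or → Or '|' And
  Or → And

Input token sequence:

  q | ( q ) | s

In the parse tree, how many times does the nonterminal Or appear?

[Or [Or [Or [And [Not q]]] | [And [Not ( [Or [And [Not q]]] )]]] | [And [Not s]]]

4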